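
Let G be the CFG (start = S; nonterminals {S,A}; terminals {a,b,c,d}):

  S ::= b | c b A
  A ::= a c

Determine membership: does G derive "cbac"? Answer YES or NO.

CNF form of G:
  S -> T1 X3 | b
  A -> T0 T1
  T0 -> a
  T1 -> c
  T2 -> b
  X3 -> T2 A

CYK fill:
  cell(0,0) c: {T1}  orig:{}
  cell(1,1) b: {S,T2}  orig:{S}
  cell(2,2) a: {T0}  orig:{}
  cell(3,3) c: {T1}  orig:{}
  cell(0,1) cb: ∅
  cell(1,2) ba: ∅
  cell(2,3) ac: {A}
  cell(0,2) cba: ∅
  cell(1,3) bac: {X3}  orig:{}
  cell(0,3) cbac: {S}

S ∈ T[0,3] ⇒ YES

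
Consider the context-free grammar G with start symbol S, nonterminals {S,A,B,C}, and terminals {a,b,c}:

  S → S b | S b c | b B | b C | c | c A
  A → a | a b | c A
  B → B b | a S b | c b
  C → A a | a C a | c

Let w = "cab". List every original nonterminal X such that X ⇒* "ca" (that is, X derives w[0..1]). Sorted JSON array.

CNF form of G:
  S -> S T1 | S X5 | T1 B | T1 C | T2 A | c
  A -> T0 T1 | T2 A | a
  B -> B T1 | T0 X3 | T2 T1
  C -> A T0 | T0 X4 | c
  T0 -> a
  T1 -> b
  T2 -> c
  X3 -> S T1
  X4 -> C T0
  X5 -> T1 T2

CYK table (by increasing span) — only the sub-triangle for w[0..1]:
  [0..0]={C,S,T2}  "c"  orig:{C,S}
  [1..1]={A,T0}  "a"  orig:{A}
  [0..1]={A,S,X4}  "ca"  orig:{A,S}

Original NTs in T[0,1] deriving "ca": ["A", "S"]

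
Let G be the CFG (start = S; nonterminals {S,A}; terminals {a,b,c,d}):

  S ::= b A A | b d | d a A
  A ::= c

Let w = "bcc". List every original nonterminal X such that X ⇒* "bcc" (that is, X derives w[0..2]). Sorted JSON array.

CNF form of G:
  S -> T0 T1 | T0 X3 | T1 X4
  A -> c
  T0 -> b
  T1 -> d
  T2 -> a
  X3 -> A A
  X4 -> T2 A

CYK table (by increasing span) (cells [i..j] with 0 ≤ i ≤ j ≤ 2 only):
  cell(0,0) b: {T0}  orig:{}
  cell(1,1) c: {A}
  cell(2,2) c: {A}
  cell(0,1) bc: ∅
  cell(1,2) cc: {X3}  orig:{}
  cell(0,2) bcc: {S}

Original NTs in T[0,2] deriving "bcc": ["S"]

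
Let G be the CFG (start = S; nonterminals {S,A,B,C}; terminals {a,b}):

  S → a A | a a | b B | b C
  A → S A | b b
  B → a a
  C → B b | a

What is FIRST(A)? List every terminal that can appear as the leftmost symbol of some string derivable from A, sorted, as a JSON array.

Compute FIRST by fixpoint:
pass 1:
  A via A→b b: +{b}
  B via B→a a: +{a}
  C via C→B b: +{a}
  S via S→a A: +{a}
  S via S→b B: +{b}
  FIRST[S]={a,b}  FIRST[A]={b}  FIRST[B]={a}  FIRST[C]={a}
pass 2:
  A via A→S A: +{a}
  FIRST[S]={a,b}  FIRST[A]={a,b}  FIRST[B]={a}  FIRST[C]={a}
pass 3: (no change)
  FIRST[S]={a,b}  FIRST[A]={a,b}  FIRST[B]={a}  FIRST[C]={a}

FIRST(A) = ["a", "b"]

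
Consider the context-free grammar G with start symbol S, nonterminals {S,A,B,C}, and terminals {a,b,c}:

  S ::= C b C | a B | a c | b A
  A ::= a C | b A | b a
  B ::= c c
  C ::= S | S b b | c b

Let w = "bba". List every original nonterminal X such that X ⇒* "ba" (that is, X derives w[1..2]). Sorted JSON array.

Convert to CNF:
  S -> C X5 | T0 B | T0 T2 | T1 A
  A -> T0 C | T1 A | T1 T0
  B -> T2 T2
  C -> C X3 | S X4 | T0 B | T0 T2 | T1 A | T2 T1
  T0 -> a
  T1 -> b
  T2 -> c
  X3 -> T1 C
  X4 -> T1 T1
  X5 -> T1 C

Fill CYK table bottom-up (cells [i..j] with 1 ≤ i ≤ j ≤ 2 only):
  cell(1,1) b: {T1}  orig:{}
  cell(2,2) a: {T0}  orig:{}
  cell(1,2) ba: {A}

Original NTs in T[1,2] deriving "ba": ["A"]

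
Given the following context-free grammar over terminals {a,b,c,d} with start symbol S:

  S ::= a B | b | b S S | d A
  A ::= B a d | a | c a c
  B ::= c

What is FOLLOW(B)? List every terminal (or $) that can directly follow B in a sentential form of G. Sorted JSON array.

FIRST iteration:
iter 1:
  A via A→a: +{a}
  A via A→c a c: +{c}
  B via B→c: +{c}
  S via S→a B: +{a}
  S via S→b: +{b}
  S via S→d A: +{d}
  FIRST(S)={a,b,d}  FIRST(A)={a,c}  FIRST(B)={c}
iter 2: (stable)
  FIRST(S)={a,b,d}  FIRST(A)={a,c}  FIRST(B)={c}

FOLLOW sets:
seed FOLLOW(S) with $
pass 1:
  A→B a d: FOLLOW(B) ⊇ FIRST(a) = {a}; new: +{a}
  S→a B: FOLLOW(B) ⊇ FOLLOW(S) ⊇ {$}; new: +{$}
  S→b S S: FOLLOW(S) ⊇ FIRST(S) = {a,b,d}; new: +{a,b,d}
  S→d A: FOLLOW(A) ⊇ FOLLOW(S) ⊇ {$,a,b,d}; new: +{$,a,b,d}
  FOLLOW[S]={$,a,b,d}  FOLLOW[A]={$,a,b,d}  FOLLOW[B]={$,a}
pass 2:
  S→a B: FOLLOW(B) ⊇ FOLLOW(S) ⊇ {$,a,b,d}; new: +{b,d}
  FOLLOW[S]={$,a,b,d}  FOLLOW[A]={$,a,b,d}  FOLLOW[B]={$,a,b,d}
pass 3: done
  FOLLOW[S]={$,a,b,d}  FOLLOW[A]={$,a,b,d}  FOLLOW[B]={$,a,b,d}

FOLLOW(B) = ["$", "a", "b", "d"]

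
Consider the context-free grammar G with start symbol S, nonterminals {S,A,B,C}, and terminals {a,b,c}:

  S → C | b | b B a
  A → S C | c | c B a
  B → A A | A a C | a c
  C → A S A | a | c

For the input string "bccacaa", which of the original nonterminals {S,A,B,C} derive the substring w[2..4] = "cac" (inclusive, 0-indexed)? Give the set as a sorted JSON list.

Convert to CNF:
  S -> A X6 | T2 X7 | a | b | c
  A -> S C | T0 X3 | c
  B -> A A | A X4 | T1 T0
  C -> A X5 | a | c
  T0 -> c
  T1 -> a
  T2 -> b
  X3 -> B T1
  X4 -> T1 C
  X5 -> S A
  X6 -> S A
  X7 -> B T1

CYK fill, restricted to cells inside w[2..4]:
  [2..2]={A,C,S,T0}  "c"  orig:{A,C,S}
  [3..3]={C,S,T1}  "a"  orig:{C,S}
  [4..4]={A,C,S,T0}  "c"  orig:{A,C,S}
  [2..3]={A}  "ca"
  [3..4]={A,B,X4,X5,X6}  "ac"  orig:{A,B}
  [2..4]={B,C,S,X5,X6}  "cac"  orig:{B,C,S}

Original NTs in T[2,4] deriving "cac": ["B", "C", "S"]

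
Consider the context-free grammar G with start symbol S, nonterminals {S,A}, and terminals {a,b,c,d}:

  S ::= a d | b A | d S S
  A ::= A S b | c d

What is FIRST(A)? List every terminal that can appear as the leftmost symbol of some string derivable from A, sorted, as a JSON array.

Compute FIRST by fixpoint:
round 1:
  A via A→c d: +{c}
  S via S→a d: +{a}
  S via S→b A: +{b}
  S via S→d S S: +{d}
  FIRST[S]={a,b,d}  FIRST[A]={c}
round 2: (stable)
  FIRST[S]={a,b,d}  FIRST[A]={c}

FIRST(A) = ["c"]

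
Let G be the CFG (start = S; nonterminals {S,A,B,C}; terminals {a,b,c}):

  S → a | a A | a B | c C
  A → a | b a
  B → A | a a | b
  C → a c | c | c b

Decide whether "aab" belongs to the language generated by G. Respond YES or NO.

Convert to CNF:
  S -> T1 A | T1 B | T2 C | a
  A -> T0 T1 | a
  B -> T0 T1 | T1 T1 | a | b
  C -> T1 T2 | T2 T0 | c
  T0 -> b
  T1 -> a
  T2 -> c

Fill CYK table bottom-up:
  T[0,0] 'a' = {A,B,S,T1}  orig:{A,B,S}
  T[1,1] 'a' = {A,B,S,T1}  orig:{A,B,S}
  T[2,2] 'b' = {B,T0}  orig:{B}
  T[0,1] 'aa' = {B,S}
  T[1,2] 'ab' = {S}
  T[0,2] 'aab' = ∅

S ∉ T[0,2] ⇒ NO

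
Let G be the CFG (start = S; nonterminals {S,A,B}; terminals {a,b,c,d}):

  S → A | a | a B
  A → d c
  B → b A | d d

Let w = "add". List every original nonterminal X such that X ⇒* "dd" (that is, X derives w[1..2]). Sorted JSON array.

CNF form of G:
  S -> T0 T1 | T3 B | a
  A -> T0 T1
  B -> T0 T0 | T2 A
  T0 -> d
  T1 -> c
  T2 -> b
  T3 -> a

CYK fill — only the sub-triangle for w[1..2]:
  cell(1,1) d: {T0}  orig:{}
  cell(2,2) d: {T0}  orig:{}
  cell(1,2) dd: {B}

Original NTs in T[1,2] deriving "dd": ["B"]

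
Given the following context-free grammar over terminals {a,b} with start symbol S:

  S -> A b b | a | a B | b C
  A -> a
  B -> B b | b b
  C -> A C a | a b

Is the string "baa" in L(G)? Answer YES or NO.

Convert to CNF:
  S -> A X3 | T0 C | T1 B | a
  A -> a
  B -> B T0 | T0 T0
  C -> A X2 | T1 T0
  T0 -> b
  T1 -> a
  X2 -> C T1
  X3 -> T0 T0

CYK fill:
  cell(0,0) b: {T0}  orig:{}
  cell(1,1) a: {A,S,T1}  orig:{A,S}
  cell(2,2) a: {A,S,T1}  orig:{A,S}
  cell(0,1) ba: ∅
  cell(1,2) aa: ∅
  cell(0,2) baa: ∅

S ∉ T[0,2] ⇒ NO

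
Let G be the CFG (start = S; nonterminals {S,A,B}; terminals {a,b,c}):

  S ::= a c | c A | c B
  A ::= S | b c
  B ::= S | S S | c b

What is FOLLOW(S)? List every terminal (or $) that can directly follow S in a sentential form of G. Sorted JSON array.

FIRST iteration:
round 1:
  A via A→b c: +{b}
  B via B→c b: +{c}
  S via S→a c: +{a}
  S via S→c A: +{c}
  S: {a,c}  A: {b}  B: {c}
round 2:
  A via A→S: +{a,c}
  B via B→S: +{a}
  S: {a,c}  A: {a,b,c}  B: {a,c}
round 3: — fixpoint
  S: {a,c}  A: {a,b,c}  B: {a,c}

FOLLOW sets:
initialize: $ ∈ FOLLOW(S)
[1]
  B→S S: FOLLOW(S) ⊇ FIRST(S) = {a,c}; new: +{a,c}
  S→c A: FOLLOW(A) ⊇ FOLLOW(S) ⊇ {$,a,c}; new: +{$,a,c}
  S→c B: FOLLOW(B) ⊇ FOLLOW(S) ⊇ {$,a,c}; new: +{$,a,c}
  FOLLOW[S]={$,a,c}  FOLLOW[A]={$,a,c}  FOLLOW[B]={$,a,c}
[2] done
  FOLLOW[S]={$,a,c}  FOLLOW[A]={$,a,c}  FOLLOW[B]={$,a,c}

FOLLOW(S) = ["$", "a", "c"]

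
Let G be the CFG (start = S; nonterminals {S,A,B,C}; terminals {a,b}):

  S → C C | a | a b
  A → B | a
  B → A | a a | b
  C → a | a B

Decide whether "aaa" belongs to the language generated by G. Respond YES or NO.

Convert to CNF:
  S -> C C | T0 T1 | a
  A -> T0 T0 | a | b
  B -> T0 T0 | a | b
  C -> T0 B | a
  T0 -> a
  T1 -> b

Fill CYK table bottom-up:
  [0..0]={A,B,C,S,T0}  "a"  orig:{A,B,C,S}
  [1..1]={A,B,C,S,T0}  "a"  orig:{A,B,C,S}
  [2..2]={A,B,C,S,T0}  "a"  orig:{A,B,C,S}
  [0..1]={A,B,C,S}  "aa"
  [1..2]={A,B,C,S}  "aa"
  [0..2]={C,S}  "aaa"

S ∈ T[0,2] ⇒ YES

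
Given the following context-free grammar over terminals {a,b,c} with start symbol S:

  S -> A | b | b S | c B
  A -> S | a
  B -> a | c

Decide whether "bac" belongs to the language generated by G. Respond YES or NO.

CNF form of G:
  S -> T0 S | T1 B | a | b
  A -> T0 S | T1 B | a | b
  B -> a | c
  T0 -> b
  T1 -> c

CYK table (by increasing span):
  cell(0,0) b: {A,S,T0}  orig:{A,S}
  cell(1,1) a: {A,B,S}
  cell(2,2) c: {B,T1}  orig:{B}
  cell(0,1) ba: {A,S}
  cell(1,2) ac: ∅
  cell(0,2) bac: ∅

S ∉ T[0,2] ⇒ NO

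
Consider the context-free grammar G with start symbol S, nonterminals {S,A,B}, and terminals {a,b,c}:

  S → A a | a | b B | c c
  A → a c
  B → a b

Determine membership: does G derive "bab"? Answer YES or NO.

CNF form of G:
  S -> A T0 | T1 T1 | T2 B | a
  A -> T0 T1
  B -> T0 T2
  T0 -> a
  T1 -> c
  T2 -> b

CYK table (by increasing span):
  T[0,0] 'b' = {T2}  orig:{}
  T[1,1] 'a' = {S,T0}  orig:{S}
  T[2,2] 'b' = {T2}  orig:{}
  T[0,1] 'ba' = ∅
  T[1,2] 'ab' = {B}
  T[0,2] 'bab' = {S}

S ∈ T[0,2] ⇒ YES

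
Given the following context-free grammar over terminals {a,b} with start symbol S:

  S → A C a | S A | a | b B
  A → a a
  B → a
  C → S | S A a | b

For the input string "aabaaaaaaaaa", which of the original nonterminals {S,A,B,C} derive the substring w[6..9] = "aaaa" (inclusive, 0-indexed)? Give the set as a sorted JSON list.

Convert to CNF:
  S -> A X4 | S A | T1 B | a
  A -> T0 T0
  B -> a
  C -> A X2 | S A | S X3 | T1 B | a | b
  T0 -> a
  T1 -> b
  X2 -> C T0
  X3 -> A T0
  X4 -> C T0

CYK table (by increasing span), restricted to cells inside w[6..9]:
  [6..6]={B,C,S,T0}  "a"  orig:{B,C,S}
  [7..7]={B,C,S,T0}  "a"  orig:{B,C,S}
  [8..8]={B,C,S,T0}  "a"  orig:{B,C,S}
  [9..9]={B,C,S,T0}  "a"  orig:{B,C,S}
  [6..7]={A,X2,X4}  "aa"  orig:{A}
  [7..8]={A,X2,X4}  "aa"  orig:{A}
  [8..9]={A,X2,X4}  "aa"  orig:{A}
  [6..8]={C,S,X3}  "aaa"  orig:{C,S}
  [7..9]={C,S,X3}  "aaa"  orig:{C,S}
  [6..9]={C,S,X2,X4}  "aaaa"  orig:{C,S}

Original NTs in T[6,9] deriving "aaaa": ["C", "S"]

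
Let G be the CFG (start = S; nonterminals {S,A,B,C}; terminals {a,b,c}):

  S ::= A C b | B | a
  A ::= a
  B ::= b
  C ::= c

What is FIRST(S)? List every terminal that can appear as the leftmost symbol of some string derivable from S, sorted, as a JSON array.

Compute FIRST by fixpoint:
[1]
  A via A→a: +{a}
  B via B→b: +{b}
  C via C→c: +{c}
  S via S→A C b: +{a}
  S via S→B: +{b}
  FIRST[S]={a,b}  FIRST[A]={a}  FIRST[B]={b}  FIRST[C]={c}
[2] done
  FIRST[S]={a,b}  FIRST[A]={a}  FIRST[B]={b}  FIRST[C]={c}

FIRST(S) = ["a", "b"]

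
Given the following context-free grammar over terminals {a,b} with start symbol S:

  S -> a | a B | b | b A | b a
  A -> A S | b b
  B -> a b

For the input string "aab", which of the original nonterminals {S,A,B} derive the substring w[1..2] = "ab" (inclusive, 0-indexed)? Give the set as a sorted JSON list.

CNF form of G:
  S -> T0 A | T0 T1 | T1 B | a | b
  A -> A S | T0 T0
  B -> T1 T0
  T0 -> b
  T1 -> a

CYK table (by increasing span) — only the sub-triangle for w[1..2]:
  cell(1,1) a: {S,T1}  orig:{S}
  cell(2,2) b: {S,T0}  orig:{S}
  cell(1,2) ab: {B}

Original NTs in T[1,2] deriving "ab": ["B"]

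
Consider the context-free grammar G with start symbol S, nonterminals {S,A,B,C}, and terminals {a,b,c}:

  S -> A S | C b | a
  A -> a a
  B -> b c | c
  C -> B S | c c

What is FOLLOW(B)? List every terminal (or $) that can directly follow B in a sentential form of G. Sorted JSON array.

FIRST iteration:
pass 1:
  A via A→a a: +{a}
  B via B→b c: +{b}
  B via B→c: +{c}
  C via C→B S: +{b,c}
  S via S→A S: +{a}
  S via S→C b: +{b,c}
  FIRST[S]={a,b,c}  FIRST[A]={a}  FIRST[B]={b,c}  FIRST[C]={b,c}
pass 2: (stable)
  FIRST[S]={a,b,c}  FIRST[A]={a}  FIRST[B]={b,c}  FIRST[C]={b,c}

FOLLOW sets:
FOLLOW(S) := {$}
[1]
  C→B S: FOLLOW(B) ⊇ FIRST(S) = {a,b,c}; new: +{a,b,c}
  S→A S: FOLLOW(A) ⊇ FIRST(S) = {a,b,c}; new: +{a,b,c}
  S→C b: FOLLOW(C) ⊇ FIRST(b) = {b}; new: +{b}
  FOLLOW[S]={$}  FOLLOW[A]={a,b,c}  FOLLOW[B]={a,b,c}  FOLLOW[C]={b}
[2]
  C→B S: FOLLOW(S) ⊇ FOLLOW(C) ⊇ {b}; new: +{b}
  FOLLOW[S]={$,b}  FOLLOW[A]={a,b,c}  FOLLOW[B]={a,b,c}  FOLLOW[C]={b}
[3] done
  FOLLOW[S]={$,b}  FOLLOW[A]={a,b,c}  FOLLOW[B]={a,b,c}  FOLLOW[C]={b}

FOLLOW(B) = ["a", "b", "c"]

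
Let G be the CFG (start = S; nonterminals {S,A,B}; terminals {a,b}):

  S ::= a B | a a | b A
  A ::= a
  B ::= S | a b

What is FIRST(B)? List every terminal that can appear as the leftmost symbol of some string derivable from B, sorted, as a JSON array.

Compute FIRST by fixpoint:
pass 1:
  A via A→a: +{a}
  B via B→a b: +{a}
  S via S→a B: +{a}
  S via S→b A: +{b}
  FIRST(S)={a,b}  FIRST(A)={a}  FIRST(B)={a}
pass 2:
  B via B→S: +{b}
  FIRST(S)={a,b}  FIRST(A)={a}  FIRST(B)={a,b}
pass 3: done
  FIRST(S)={a,b}  FIRST(A)={a}  FIRST(B)={a,b}

FIRST(B) = ["a", "b"]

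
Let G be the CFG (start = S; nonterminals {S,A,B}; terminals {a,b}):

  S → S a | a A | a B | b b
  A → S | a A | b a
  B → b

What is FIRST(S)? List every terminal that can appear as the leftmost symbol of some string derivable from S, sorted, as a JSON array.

FIRST iteration:
[1]
  A via A→a A: +{a}
  A via A→b a: +{b}
  B via B→b: +{b}
  S via S→a A: +{a}
  S via S→b b: +{b}
  FIRST[S]={a,b}  FIRST[A]={a,b}  FIRST[B]={b}
[2] (stable)
  FIRST[S]={a,b}  FIRST[A]={a,b}  FIRST[B]={b}

FIRST(S) = ["a", "b"]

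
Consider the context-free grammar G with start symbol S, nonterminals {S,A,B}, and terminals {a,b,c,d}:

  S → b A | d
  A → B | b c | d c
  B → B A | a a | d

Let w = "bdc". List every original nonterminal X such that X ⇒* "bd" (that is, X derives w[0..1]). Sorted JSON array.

CNF form of G:
  S -> T1 A | d
  A -> B A | T0 T0 | T1 T2 | T3 T2 | d
  B -> B A | T0 T0 | d
  T0 -> a
  T1 -> b
  T2 -> c
  T3 -> d

CYK fill (cells [i..j] with 0 ≤ i ≤ j ≤ 1 only):
  [0..0]={T1}  "b"  orig:{}
  [1..1]={A,B,S,T3}  "d"  orig:{A,B,S}
  [0..1]={S}  "bd"

Original NTs in T[0,1] deriving "bd": ["S"]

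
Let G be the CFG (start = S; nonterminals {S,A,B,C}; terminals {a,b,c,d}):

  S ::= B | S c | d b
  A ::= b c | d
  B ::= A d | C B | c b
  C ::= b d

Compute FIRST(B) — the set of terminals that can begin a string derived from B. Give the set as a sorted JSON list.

FIRST sets, iterate to fixpoint:
iter 1:
  A via A→b c: +{b}
  A via A→d: +{d}
  B via B→A d: +{b,d}
  B via B→c b: +{c}
  C via C→b d: +{b}
  S via S→B: +{b,c,d}
  S: {b,c,d}  A: {b,d}  B: {b,c,d}  C: {b}
iter 2: — fixpoint
  S: {b,c,d}  A: {b,d}  B: {b,c,d}  C: {b}

FIRST(B) = ["b", "c", "d"]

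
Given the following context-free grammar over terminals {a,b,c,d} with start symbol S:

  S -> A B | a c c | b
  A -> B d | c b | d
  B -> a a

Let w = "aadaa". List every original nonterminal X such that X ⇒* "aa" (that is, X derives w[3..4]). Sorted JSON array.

Convert to CNF:
  S -> A B | T3 X4 | b
  A -> B T0 | T1 T2 | d
  B -> T3 T3
  T0 -> d
  T1 -> c
  T2 -> b
  T3 -> a
  X4 -> T1 T1

Fill CYK table bottom-up — only the sub-triangle for w[3..4]:
  [3..3]={T3}  "a"  orig:{}
  [4..4]={T3}  "a"  orig:{}
  [3..4]={B}  "aa"

Original NTs in T[3,4] deriving "aa": ["B"]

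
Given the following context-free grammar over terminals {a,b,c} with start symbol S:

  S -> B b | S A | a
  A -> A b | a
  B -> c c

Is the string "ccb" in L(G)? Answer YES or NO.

CNF form of G:
  S -> B T0 | S A | a
  A -> A T0 | a
  B -> T1 T1
  T0 -> b
  T1 -> c

CYK fill:
  cell(0,0) c: {T1}  orig:{}
  cell(1,1) c: {T1}  orig:{}
  cell(2,2) b: {T0}  orig:{}
  cell(0,1) cc: {B}
  cell(1,2) cb: ∅
  cell(0,2) ccb: {S}

S ∈ T[0,2] ⇒ YES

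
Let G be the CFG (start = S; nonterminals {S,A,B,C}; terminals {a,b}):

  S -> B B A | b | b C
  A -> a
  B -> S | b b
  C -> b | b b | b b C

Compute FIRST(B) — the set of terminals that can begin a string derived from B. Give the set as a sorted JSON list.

FIRST iteration:
[1]
  A via A→a: +{a}
  B via B→b b: +{b}
  C via C→b: +{b}
  S via S→B B A: +{b}
  FIRST(S)={b}  FIRST(A)={a}  FIRST(B)={b}  FIRST(C)={b}
[2] (stable)
  FIRST(S)={b}  FIRST(A)={a}  FIRST(B)={b}  FIRST(C)={b}

FIRST(B) = ["b"]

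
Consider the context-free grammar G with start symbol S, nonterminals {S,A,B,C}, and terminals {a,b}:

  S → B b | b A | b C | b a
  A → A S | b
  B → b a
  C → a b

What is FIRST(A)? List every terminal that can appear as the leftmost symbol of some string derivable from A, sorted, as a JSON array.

FIRST sets, iterate to fixpoint:
pass 1:
  A via A→b: +{b}
  B via B→b a: +{b}
  C via C→a b: +{a}
  S via S→B b: +{b}
  S: {b}  A: {b}  B: {b}  C: {a}
pass 2: done
  S: {b}  A: {b}  B: {b}  C: {a}

FIRST(A) = ["b"]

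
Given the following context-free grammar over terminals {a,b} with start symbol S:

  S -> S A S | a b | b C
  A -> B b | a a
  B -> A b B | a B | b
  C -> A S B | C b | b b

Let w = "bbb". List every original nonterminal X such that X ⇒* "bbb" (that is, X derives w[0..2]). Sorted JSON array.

CNF form of G:
  S -> S X4 | T0 C | T1 T0
  A -> B T0 | T1 T1
  B -> A X2 | T1 B | b
  C -> A X3 | C T0 | T0 T0
  T0 -> b
  T1 -> a
  X2 -> T0 B
  X3 -> S B
  X4 -> A S

CYK table (by increasing span), restricted to cells inside w[0..2]:
  [0..0]={B,T0}  "b"  orig:{B}
  [1..1]={B,T0}  "b"  orig:{B}
  [2..2]={B,T0}  "b"  orig:{B}
  [0..1]={A,C,X2}  "bb"  orig:{A,C}
  [1..2]={A,C,X2}  "bb"  orig:{A,C}
  [0..2]={C,S}  "bbb"

Original NTs in T[0,2] deriving "bbb": ["C", "S"]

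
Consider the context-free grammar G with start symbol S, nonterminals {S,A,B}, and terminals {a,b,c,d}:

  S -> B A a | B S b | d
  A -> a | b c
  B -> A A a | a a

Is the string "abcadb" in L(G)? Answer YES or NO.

Convert to CNF:
  S -> B X4 | B X5 | d
  A -> T0 T1 | a
  B -> A X3 | T2 T2
  T0 -> b
  T1 -> c
  T2 -> a
  X3 -> A T2
  X4 -> A T2
  X5 -> S T0

CYK table (by increasing span):
  [0..0]={A,T2}  "a"  orig:{A}
  [1..1]={T0}  "b"  orig:{}
  [2..2]={T1}  "c"  orig:{}
  [3..3]={A,T2}  "a"  orig:{A}
  [4..4]={S}  "d"
  [5..5]={T0}  "b"  orig:{}
  [0..1]=∅  "ab"
  [1..2]={A}  "bc"
  [2..3]=∅  "ca"
  [3..4]=∅  "ad"
  [4..5]={X5}  "db"  orig:{}
  [0..2]=∅  "abc"
  [1..3]={X3,X4}  "bca"  orig:{}
  [2..4]=∅  "cad"
  [3..5]=∅  "adb"
  [0..3]={B}  "abca"
  [1..4]=∅  "bcad"
  [2..5]=∅  "cadb"
  [0..4]=∅  "abcad"
  [1..5]=∅  "bcadb"
  [0..5]={S}  "abcadb"

S ∈ T[0,5] ⇒ YES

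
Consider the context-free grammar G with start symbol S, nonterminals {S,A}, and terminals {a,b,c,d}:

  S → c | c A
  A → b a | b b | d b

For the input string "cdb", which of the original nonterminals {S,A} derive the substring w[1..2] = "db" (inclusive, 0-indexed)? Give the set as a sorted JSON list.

Convert to CNF:
  S -> T3 A | c
  A -> T0 T0 | T0 T1 | T2 T0
  T0 -> b
  T1 -> a
  T2 -> d
  T3 -> c

Fill CYK table bottom-up (cells [i..j] with 1 ≤ i ≤ j ≤ 2 only):
  T[1,1] 'd' = {T2}  orig:{}
  T[2,2] 'b' = {T0}  orig:{}
  T[1,2] 'db' = {A}

Original NTs in T[1,2] deriving "db": ["A"]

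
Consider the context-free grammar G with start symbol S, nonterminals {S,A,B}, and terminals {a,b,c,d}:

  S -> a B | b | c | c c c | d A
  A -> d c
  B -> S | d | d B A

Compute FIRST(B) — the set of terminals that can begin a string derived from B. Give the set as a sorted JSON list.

FIRST iteration:
pass 1:
  A via A→d c: +{d}
  B via B→d: +{d}
  S via S→a B: +{a}
  S via S→b: +{b}
  S via S→c: +{c}
  S via S→d A: +{d}
  FIRST(S)={a,b,c,d}  FIRST(A)={d}  FIRST(B)={d}
pass 2:
  B via B→S: +{a,b,c}
  FIRST(S)={a,b,c,d}  FIRST(A)={d}  FIRST(B)={a,b,c,d}
pass 3: — fixpoint
  FIRST(S)={a,b,c,d}  FIRST(A)={d}  FIRST(B)={a,b,c,d}

FIRST(B) = ["a", "b", "c", "d"]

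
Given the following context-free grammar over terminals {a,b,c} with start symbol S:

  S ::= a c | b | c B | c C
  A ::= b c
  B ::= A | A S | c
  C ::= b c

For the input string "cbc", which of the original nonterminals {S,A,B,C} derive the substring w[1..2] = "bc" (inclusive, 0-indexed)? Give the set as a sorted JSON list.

CNF form of G:
  S -> T1 B | T1 C | T2 T1 | b
  A -> T0 T1
  B -> A S | T0 T1 | c
  C -> T0 T1
  T0 -> b
  T1 -> c
  T2 -> a

CYK table (by increasing span), restricted to cells inside w[1..2]:
  cell(1,1) b: {S,T0}  orig:{S}
  cell(2,2) c: {B,T1}  orig:{B}
  cell(1,2) bc: {A,B,C}

Original NTs in T[1,2] deriving "bc": ["A", "B", "C"]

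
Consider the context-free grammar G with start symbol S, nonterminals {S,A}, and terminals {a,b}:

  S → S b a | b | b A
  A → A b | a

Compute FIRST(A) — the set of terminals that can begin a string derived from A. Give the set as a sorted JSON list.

Compute FIRST by fixpoint:
pass 1:
  A via A→a: +{a}
  S via S→b: +{b}
  FIRST(S)={b}  FIRST(A)={a}
pass 2: done
  FIRST(S)={b}  FIRST(A)={a}

FIRST(A) = ["a"]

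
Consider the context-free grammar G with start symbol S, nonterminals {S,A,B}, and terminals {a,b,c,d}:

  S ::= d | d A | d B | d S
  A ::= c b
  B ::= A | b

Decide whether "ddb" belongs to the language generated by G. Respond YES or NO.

CNF form of G:
  S -> T2 A | T2 B | T2 S | d
  A -> T0 T1
  B -> T0 T1 | b
  T0 -> c
  T1 -> b
  T2 -> d

Fill CYK table bottom-up:
  [0..0]={S,T2}  "d"  orig:{S}
  [1..1]={S,T2}  "d"  orig:{S}
  [2..2]={B,T1}  "b"  orig:{B}
  [0..1]={S}  "dd"
  [1..2]={S}  "db"
  [0..2]={S}  "ddb"

S ∈ T[0,2] ⇒ YES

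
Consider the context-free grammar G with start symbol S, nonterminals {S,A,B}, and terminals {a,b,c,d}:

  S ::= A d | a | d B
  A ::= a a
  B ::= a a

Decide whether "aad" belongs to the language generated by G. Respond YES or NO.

Convert to CNF:
  S -> A T1 | T1 B | a
  A -> T0 T0
  B -> T0 T0
  T0 -> a
  T1 -> d

CYK table (by increasing span):
  T[0,0] 'a' = {S,T0}  orig:{S}
  T[1,1] 'a' = {S,T0}  orig:{S}
  T[2,2] 'd' = {T1}  orig:{}
  T[0,1] 'aa' = {A,B}
  T[1,2] 'ad' = ∅
  T[0,2] 'aad' = {S}

S ∈ T[0,2] ⇒ YES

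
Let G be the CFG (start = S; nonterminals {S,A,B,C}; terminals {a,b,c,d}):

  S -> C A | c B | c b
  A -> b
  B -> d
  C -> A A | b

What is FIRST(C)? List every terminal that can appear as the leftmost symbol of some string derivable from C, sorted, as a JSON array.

FIRST iteration:
pass 1:
  A via A→b: +{b}
  B via B→d: +{d}
  C via C→A A: +{b}
  S via S→C A: +{b}
  S via S→c B: +{c}
  S: {b,c}  A: {b}  B: {d}  C: {b}
pass 2: (stable)
  S: {b,c}  A: {b}  B: {d}  C: {b}

FIRST(C) = ["b"]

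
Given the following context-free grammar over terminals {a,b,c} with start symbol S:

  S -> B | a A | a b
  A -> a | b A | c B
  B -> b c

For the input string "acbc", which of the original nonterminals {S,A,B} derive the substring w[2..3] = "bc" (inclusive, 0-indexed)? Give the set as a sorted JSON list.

Convert to CNF:
  S -> T0 T1 | T2 A | T2 T0
  A -> T0 A | T1 B | a
  B -> T0 T1
  T0 -> b
  T1 -> c
  T2 -> a

CYK fill, restricted to cells inside w[2..3]:
  T[2,2] 'b' = {T0}  orig:{}
  T[3,3] 'c' = {T1}  orig:{}
  T[2,3] 'bc' = {B,S}

Original NTs in T[2,3] deriving "bc": ["B", "S"]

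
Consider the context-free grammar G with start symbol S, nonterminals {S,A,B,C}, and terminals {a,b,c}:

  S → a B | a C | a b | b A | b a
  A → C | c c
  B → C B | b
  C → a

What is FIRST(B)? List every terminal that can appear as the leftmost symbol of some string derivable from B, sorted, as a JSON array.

FIRST sets, iterate to fixpoint:
iter 1:
  A via A→c c: +{c}
  B via B→b: +{b}
  C via C→a: +{a}
  S via S→a B: +{a}
  S via S→b A: +{b}
  FIRST(S)={a,b}  FIRST(A)={c}  FIRST(B)={b}  FIRST(C)={a}
iter 2:
  A via A→C: +{a}
  B via B→C B: +{a}
  FIRST(S)={a,b}  FIRST(A)={a,c}  FIRST(B)={a,b}  FIRST(C)={a}
iter 3: — fixpoint
  FIRST(S)={a,b}  FIRST(A)={a,c}  FIRST(B)={a,b}  FIRST(C)={a}

FIRST(B) = ["a", "b"]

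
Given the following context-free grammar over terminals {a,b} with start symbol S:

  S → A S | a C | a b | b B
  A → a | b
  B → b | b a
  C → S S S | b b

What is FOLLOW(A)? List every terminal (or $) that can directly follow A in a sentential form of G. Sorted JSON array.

FIRST iteration:
[1]
  A via A→a: +{a}
  A via A→b: +{b}
  B via B→b: +{b}
  C via C→b b: +{b}
  S via S→A S: +{a,b}
  S: {a,b}  A: {a,b}  B: {b}  C: {b}
[2]
  C via C→S S S: +{a}
  S: {a,b}  A: {a,b}  B: {b}  C: {a,b}
[3] (stable)
  S: {a,b}  A: {a,b}  B: {b}  C: {a,b}

FOLLOW iteration:
FOLLOW(S) := {$}
iter 1:
  C→S S S: FOLLOW(S) ⊇ FIRST(S) = {a,b}; new: +{a,b}
  S→A S: FOLLOW(A) ⊇ FIRST(S) = {a,b}; new: +{a,b}
  S→a C: FOLLOW(C) ⊇ FOLLOW(S) ⊇ {$,a,b}; new: +{$,a,b}
  S→b B: FOLLOW(B) ⊇ FOLLOW(S) ⊇ {$,a,b}; new: +{$,a,b}
  S: {$,a,b}  A: {a,b}  B: {$,a,b}  C: {$,a,b}
iter 2: (stable)
  S: {$,a,b}  A: {a,b}  B: {$,a,b}  C: {$,a,b}

FOLLOW(A) = ["a", "b"]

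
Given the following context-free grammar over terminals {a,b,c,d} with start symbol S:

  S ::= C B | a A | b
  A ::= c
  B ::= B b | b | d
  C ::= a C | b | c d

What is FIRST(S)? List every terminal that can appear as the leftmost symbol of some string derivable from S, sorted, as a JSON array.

Compute FIRST by fixpoint:
iter 1:
  A via A→c: +{c}
  B via B→b: +{b}
  B via B→d: +{d}
  C via C→a C: +{a}
  C via C→b: +{b}
  C via C→c d: +{c}
  S via S→C B: +{a,b,c}
  FIRST(S)={a,b,c}  FIRST(A)={c}  FIRST(B)={b,d}  FIRST(C)={a,b,c}
iter 2: — fixpoint
  FIRST(S)={a,b,c}  FIRST(A)={c}  FIRST(B)={b,d}  FIRST(C)={a,b,c}

FIRST(S) = ["a", "b", "c"]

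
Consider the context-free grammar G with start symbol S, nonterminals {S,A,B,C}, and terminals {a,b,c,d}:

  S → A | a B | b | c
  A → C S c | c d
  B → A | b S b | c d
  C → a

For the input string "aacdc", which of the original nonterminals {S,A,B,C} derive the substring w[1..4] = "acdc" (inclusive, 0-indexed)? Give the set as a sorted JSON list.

Convert to CNF:
  S -> C X7 | T0 T1 | T3 B | b | c
  A -> C X4 | T0 T1
  B -> C X5 | T0 T1 | T2 X6
  C -> a
  T0 -> c
  T1 -> d
  T2 -> b
  T3 -> a
  X4 -> S T0
  X5 -> S T0
  X6 -> S T2
  X7 -> S T0

CYK table (by increasing span) — only the sub-triangle for w[1..4]:
  cell(1,1) a: {C,T3}  orig:{C}
  cell(2,2) c: {S,T0}  orig:{S}
  cell(3,3) d: {T1}  orig:{}
  cell(4,4) c: {S,T0}  orig:{S}
  cell(1,2) ac: ∅
  cell(2,3) cd: {A,B,S}
  cell(3,4) dc: ∅
  cell(1,3) acd: {S}
  cell(2,4) cdc: {X4,X5,X7}  orig:{}
  cell(1,4) acdc: {A,B,S,X4,X5,X7}  orig:{A,B,S}

Original NTs in T[1,4] deriving "acdc": ["A", "B", "S"]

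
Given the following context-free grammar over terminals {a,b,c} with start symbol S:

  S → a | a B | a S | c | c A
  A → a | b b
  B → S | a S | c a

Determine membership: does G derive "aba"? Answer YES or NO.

CNF form of G:
  S -> T1 B | T1 S | T2 A | a | c
  A -> T0 T0 | a
  B -> T1 B | T1 S | T2 A | T2 T1 | a | c
  T0 -> b
  T1 -> a
  T2 -> c

CYK fill:
  T[0,0] 'a' = {A,B,S,T1}  orig:{A,B,S}
  T[1,1] 'b' = {T0}  orig:{}
  T[2,2] 'a' = {A,B,S,T1}  orig:{A,B,S}
  T[0,1] 'ab' = ∅
  T[1,2] 'ba' = ∅
  T[0,2] 'aba' = ∅

S ∉ T[0,2] ⇒ NO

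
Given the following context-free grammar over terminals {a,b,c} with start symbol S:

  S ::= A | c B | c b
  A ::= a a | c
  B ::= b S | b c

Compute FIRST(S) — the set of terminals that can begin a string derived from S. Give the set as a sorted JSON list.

Compute FIRST by fixpoint:
round 1:
  A via A→a a: +{a}
  A via A→c: +{c}
  B via B→b S: +{b}
  S via S→A: +{a,c}
  FIRST[S]={a,c}  FIRST[A]={a,c}  FIRST[B]={b}
round 2: (stable)
  FIRST[S]={a,c}  FIRST[A]={a,c}  FIRST[B]={b}

FIRST(S) = ["a", "c"]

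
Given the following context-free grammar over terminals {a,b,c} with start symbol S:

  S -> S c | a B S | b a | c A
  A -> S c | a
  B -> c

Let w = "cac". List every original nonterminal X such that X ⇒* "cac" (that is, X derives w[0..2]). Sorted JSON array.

CNF form of G:
  S -> S T0 | T0 A | T1 X3 | T2 T1
  A -> S T0 | a
  B -> c
  T0 -> c
  T1 -> a
  T2 -> b
  X3 -> B S

CYK fill, restricted to cells inside w[0..2]:
  [0..0]={B,T0}  "c"  orig:{B}
  [1..1]={A,T1}  "a"  orig:{A}
  [2..2]={B,T0}  "c"  orig:{B}
  [0..1]={S}  "ca"
  [1..2]=∅  "ac"
  [0..2]={A,S}  "cac"

Original NTs in T[0,2] deriving "cac": ["A", "S"]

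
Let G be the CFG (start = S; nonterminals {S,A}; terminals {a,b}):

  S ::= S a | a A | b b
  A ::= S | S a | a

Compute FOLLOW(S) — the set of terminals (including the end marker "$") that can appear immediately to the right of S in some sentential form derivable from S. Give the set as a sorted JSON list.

FIRST iteration:
pass 1:
  A via A→a: +{a}
  S via S→a A: +{a}
  S via S→b b: +{b}
  S: {a,b}  A: {a}
pass 2:
  A via A→S: +{b}
  S: {a,b}  A: {a,b}
pass 3: (stable)
  S: {a,b}  A: {a,b}

FOLLOW iteration:
seed FOLLOW(S) with $
pass 1:
  A→S a: FOLLOW(S) ⊇ FIRST(a) = {a}; new: +{a}
  S→a A: FOLLOW(A) ⊇ FOLLOW(S) ⊇ {$,a}; new: +{$,a}
  S: {$,a}  A: {$,a}
pass 2: (stable)
  S: {$,a}  A: {$,a}

FOLLOW(S) = ["$", "a"]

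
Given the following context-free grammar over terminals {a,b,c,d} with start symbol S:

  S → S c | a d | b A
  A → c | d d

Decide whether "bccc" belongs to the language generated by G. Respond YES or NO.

Convert to CNF:
  S -> S T1 | T2 T0 | T3 A
  A -> T0 T0 | c
  T0 -> d
  T1 -> c
  T2 -> a
  T3 -> b

CYK table (by increasing span):
  [0..0]={T3}  "b"  orig:{}
  [1..1]={A,T1}  "c"  orig:{A}
  [2..2]={A,T1}  "c"  orig:{A}
  [3..3]={A,T1}  "c"  orig:{A}
  [0..1]={S}  "bc"
  [1..2]=∅  "cc"
  [2..3]=∅  "cc"
  [0..2]={S}  "bcc"
  [1..3]=∅  "ccc"
  [0..3]={S}  "bccc"

S ∈ T[0,3] ⇒ YES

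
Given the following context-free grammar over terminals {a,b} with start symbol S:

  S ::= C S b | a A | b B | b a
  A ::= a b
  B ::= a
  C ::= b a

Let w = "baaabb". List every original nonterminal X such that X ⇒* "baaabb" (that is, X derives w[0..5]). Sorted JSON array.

CNF form of G:
  S -> C X2 | T0 A | T1 B | T1 T0
  A -> T0 T1
  B -> a
  C -> T1 T0
  T0 -> a
  T1 -> b
  X2 -> S T1

CYK table (by increasing span) (cells [i..j] with 0 ≤ i ≤ j ≤ 5 only):
  T[0,0] 'b' = {T1}  orig:{}
  T[1,1] 'a' = {B,T0}  orig:{B}
  T[2,2] 'a' = {B,T0}  orig:{B}
  T[3,3] 'a' = {B,T0}  orig:{B}
  T[4,4] 'b' = {T1}  orig:{}
  T[5,5] 'b' = {T1}  orig:{}
  T[0,1] 'ba' = {C,S}
  T[1,2] 'aa' = ∅
  T[2,3] 'aa' = ∅
  T[3,4] 'ab' = {A}
  T[4,5] 'bb' = ∅
  T[0,2] 'baa' = ∅
  T[1,3] 'aaa' = ∅
  T[2,4] 'aab' = {S}
  T[3,5] 'abb' = ∅
  T[0,3] 'baaa' = ∅
  T[1,4] 'aaab' = ∅
  T[2,5] 'aabb' = {X2}  orig:{}
  T[0,4] 'baaab' = ∅
  T[1,5] 'aaabb' = ∅
  T[0,5] 'baaabb' = {S}

Original NTs in T[0,5] deriving "baaabb": ["S"]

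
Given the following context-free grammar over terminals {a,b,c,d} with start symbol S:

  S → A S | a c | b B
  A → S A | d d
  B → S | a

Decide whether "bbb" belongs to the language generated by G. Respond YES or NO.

Convert to CNF:
  S -> A S | T1 T2 | T3 B
  A -> S A | T0 T0
  B -> A S | T1 T2 | T3 B | a
  T0 -> d
  T1 -> a
  T2 -> c
  T3 -> b

CYK table (by increasing span):
  cell(0,0) b: {T3}  orig:{}
  cell(1,1) b: {T3}  orig:{}
  cell(2,2) b: {T3}  orig:{}
  cell(0,1) bb: ∅
  cell(1,2) bb: ∅
  cell(0,2) bbb: ∅

S ∉ T[0,2] ⇒ NO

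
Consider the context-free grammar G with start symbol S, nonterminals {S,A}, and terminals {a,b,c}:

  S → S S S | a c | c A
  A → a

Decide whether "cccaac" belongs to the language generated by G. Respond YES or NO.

CNF form of G:
  S -> S X2 | T0 T1 | T1 A
  A -> a
  T0 -> a
  T1 -> c
  X2 -> S S

CYK table (by increasing span):
  cell(0,0) c: {T1}  orig:{}
  cell(1,1) c: {T1}  orig:{}
  cell(2,2) c: {T1}  orig:{}
  cell(3,3) a: {A,T0}  orig:{A}
  cell(4,4) a: {A,T0}  orig:{A}
  cell(5,5) c: {T1}  orig:{}
  cell(0,1) cc: ∅
  cell(1,2) cc: ∅
  cell(2,3) ca: {S}
  cell(3,4) aa: ∅
  cell(4,5) ac: {S}
  cell(0,2) ccc: ∅
  cell(1,3) cca: ∅
  cell(2,4) caa: ∅
  cell(3,5) aac: ∅
  cell(0,3) ccca: ∅
  cell(1,4) ccaa: ∅
  cell(2,5) caac: {X2}  orig:{}
  cell(0,4) cccaa: ∅
  cell(1,5) ccaac: ∅
  cell(0,5) cccaac: ∅

S ∉ T[0,5] ⇒ NO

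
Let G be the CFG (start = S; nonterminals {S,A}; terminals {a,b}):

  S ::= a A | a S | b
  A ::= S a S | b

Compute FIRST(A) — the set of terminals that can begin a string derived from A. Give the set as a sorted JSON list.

FIRST iteration:
[1]
  A via A→b: +{b}
  S via S→a A: +{a}
  S via S→b: +{b}
  FIRST(S)={a,b}  FIRST(A)={b}
[2]
  A via A→S a S: +{a}
  FIRST(S)={a,b}  FIRST(A)={a,b}
[3] — fixpoint
  FIRST(S)={a,b}  FIRST(A)={a,b}

FIRST(A) = ["a", "b"]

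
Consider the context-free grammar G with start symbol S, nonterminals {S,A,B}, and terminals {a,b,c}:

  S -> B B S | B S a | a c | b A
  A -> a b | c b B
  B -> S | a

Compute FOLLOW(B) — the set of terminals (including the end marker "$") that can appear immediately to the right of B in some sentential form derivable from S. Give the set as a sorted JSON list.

FIRST iteration:
[1]
  A via A→a b: +{a}
  A via A→c b B: +{c}
  B via B→a: +{a}
  S via S→B B S: +{a}
  S via S→b A: +{b}
  FIRST(S)={a,b}  FIRST(A)={a,c}  FIRST(B)={a}
[2]
  B via B→S: +{b}
  FIRST(S)={a,b}  FIRST(A)={a,c}  FIRST(B)={a,b}
[3] (stable)
  FIRST(S)={a,b}  FIRST(A)={a,c}  FIRST(B)={a,b}

Compute FOLLOW by fixpoint:
FOLLOW(S) := {$}
[1]
  S→B B S: FOLLOW(B) ⊇ FIRST(B) = {a,b}; new: +{a,b}
  S→B S a: FOLLOW(S) ⊇ FIRST(a) = {a}; new: +{a}
  S→b A: FOLLOW(A) ⊇ FOLLOW(S) ⊇ {$,a}; new: +{$,a}
  S: {$,a}  A: {$,a}  B: {a,b}
[2]
  A→c b B: FOLLOW(B) ⊇ FOLLOW(A) ⊇ {$,a}; new: +{$}
  B→S: FOLLOW(S) ⊇ FOLLOW(B) ⊇ {$,a,b}; new: +{b}
  S→b A: FOLLOW(A) ⊇ FOLLOW(S) ⊇ {$,a,b}; new: +{b}
  S: {$,a,b}  A: {$,a,b}  B: {$,a,b}
[3] done
  S: {$,a,b}  A: {$,a,b}  B: {$,a,b}

FOLLOW(B) = ["$", "a", "b"]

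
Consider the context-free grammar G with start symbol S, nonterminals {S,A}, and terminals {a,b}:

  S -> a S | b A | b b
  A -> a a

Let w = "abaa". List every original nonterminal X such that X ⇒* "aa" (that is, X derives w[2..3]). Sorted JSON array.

CNF form of G:
  S -> T0 S | T1 A | T1 T1
  A -> T0 T0
  T0 -> a
  T1 -> b

Fill CYK table bottom-up — only the sub-triangle for w[2..3]:
  cell(2,2) a: {T0}  orig:{}
  cell(3,3) a: {T0}  orig:{}
  cell(2,3) aa: {A}

Original NTs in T[2,3] deriving "aa": ["A"]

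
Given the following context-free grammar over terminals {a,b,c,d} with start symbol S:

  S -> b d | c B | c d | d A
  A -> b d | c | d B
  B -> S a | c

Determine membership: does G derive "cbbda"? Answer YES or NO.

CNF form of G:
  S -> T0 T1 | T1 A | T3 B | T3 T1
  A -> T0 T1 | T1 B | c
  B -> S T2 | c
  T0 -> b
  T1 -> d
  T2 -> a
  T3 -> c

Fill CYK table bottom-up:
  [0..0]={A,B,T3}  "c"  orig:{A,B}
  [1..1]={T0}  "b"  orig:{}
  [2..2]={T0}  "b"  orig:{}
  [3..3]={T1}  "d"  orig:{}
  [4..4]={T2}  "a"  orig:{}
  [0..1]=∅  "cb"
  [1..2]=∅  "bb"
  [2..3]={A,S}  "bd"
  [3..4]=∅  "da"
  [0..2]=∅  "cbb"
  [1..3]=∅  "bbd"
  [2..4]={B}  "bda"
  [0..3]=∅  "cbbd"
  [1..4]=∅  "bbda"
  [0..4]=∅  "cbbda"

S ∉ T[0,4] ⇒ NO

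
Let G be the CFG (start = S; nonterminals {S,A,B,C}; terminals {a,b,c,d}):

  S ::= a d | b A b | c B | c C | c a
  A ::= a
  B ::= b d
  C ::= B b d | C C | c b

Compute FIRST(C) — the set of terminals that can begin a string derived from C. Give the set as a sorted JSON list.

Compute FIRST by fixpoint:
iter 1:
  A via A→a: +{a}
  B via B→b d: +{b}
  C via C→B b d: +{b}
  C via C→c b: +{c}
  S via S→a d: +{a}
  S via S→b A b: +{b}
  S via S→c B: +{c}
  FIRST[S]={a,b,c}  FIRST[A]={a}  FIRST[B]={b}  FIRST[C]={b,c}
iter 2: (no change)
  FIRST[S]={a,b,c}  FIRST[A]={a}  FIRST[B]={b}  FIRST[C]={b,c}

FIRST(C) = ["b", "c"]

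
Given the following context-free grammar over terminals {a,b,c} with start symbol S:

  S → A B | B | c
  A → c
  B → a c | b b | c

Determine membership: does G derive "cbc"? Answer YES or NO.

Convert to CNF:
  S -> A B | T0 T1 | T2 T2 | c
  A -> c
  B -> T0 T1 | T2 T2 | c
  T0 -> a
  T1 -> c
  T2 -> b

Fill CYK table bottom-up:
  T[0,0] 'c' = {A,B,S,T1}  orig:{A,B,S}
  T[1,1] 'b' = {T2}  orig:{}
  T[2,2] 'c' = {A,B,S,T1}  orig:{A,B,S}
  T[0,1] 'cb' = ∅
  T[1,2] 'bc' = ∅
  T[0,2] 'cbc' = ∅

S ∉ T[0,2] ⇒ NO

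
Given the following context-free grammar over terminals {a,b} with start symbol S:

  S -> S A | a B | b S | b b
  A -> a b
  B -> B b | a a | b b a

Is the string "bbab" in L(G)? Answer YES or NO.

Convert to CNF:
  S -> S A | T0 B | T1 S | T1 T1
  A -> T0 T1
  B -> B T1 | T0 T0 | T1 X2
  T0 -> a
  T1 -> b
  X2 -> T1 T0

Fill CYK table bottom-up:
  [0..0]={T1}  "b"  orig:{}
  [1..1]={T1}  "b"  orig:{}
  [2..2]={T0}  "a"  orig:{}
  [3..3]={T1}  "b"  orig:{}
  [0..1]={S}  "bb"
  [1..2]={X2}  "ba"  orig:{}
  [2..3]={A}  "ab"
  [0..2]={B}  "bba"
  [1..3]=∅  "bab"
  [0..3]={B,S}  "bbab"

S ∈ T[0,3] ⇒ YES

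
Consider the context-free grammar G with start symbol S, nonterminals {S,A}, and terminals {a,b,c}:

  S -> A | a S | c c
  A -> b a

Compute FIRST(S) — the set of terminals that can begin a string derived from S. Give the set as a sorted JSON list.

FIRST sets, iterate to fixpoint:
round 1:
  A via A→b a: +{b}
  S via S→A: +{b}
  S via S→a S: +{a}
  S via S→c c: +{c}
  S: {a,b,c}  A: {b}
round 2: (no change)
  S: {a,b,c}  A: {b}

FIRST(S) = ["a", "b", "c"]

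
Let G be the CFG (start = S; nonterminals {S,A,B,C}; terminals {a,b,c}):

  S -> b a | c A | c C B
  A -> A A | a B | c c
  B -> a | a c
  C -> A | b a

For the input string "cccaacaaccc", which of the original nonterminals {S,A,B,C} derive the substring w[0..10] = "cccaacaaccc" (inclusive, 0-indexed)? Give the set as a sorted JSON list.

Convert to CNF:
  S -> T1 A | T1 X3 | T2 T0
  A -> A A | T0 B | T1 T1
  B -> T0 T1 | a
  C -> A A | T0 B | T1 T1 | T2 T0
  T0 -> a
  T1 -> c
  T2 -> b
  X3 -> C B

CYK table (by increasing span) (cells [i..j] with 0 ≤ i ≤ j ≤ 10 only):
  cell(0,0) c: {T1}  orig:{}
  cell(1,1) c: {T1}  orig:{}
  cell(2,2) c: {T1}  orig:{}
  cell(3,3) a: {B,T0}  orig:{B}
  cell(4,4) a: {B,T0}  orig:{B}
  cell(5,5) c: {T1}  orig:{}
  cell(6,6) a: {B,T0}  orig:{B}
  cell(7,7) a: {B,T0}  orig:{B}
  cell(8,8) c: {T1}  orig:{}
  cell(9,9) c: {T1}  orig:{}
  cell(10,10) c: {T1}  orig:{}
  cell(0,1) cc: {A,C}
  cell(1,2) cc: {A,C}
  cell(2,3) ca: ∅
  cell(3,4) aa: {A,C}
  cell(4,5) ac: {B}
  cell(5,6) ca: ∅
  cell(6,7) aa: {A,C}
  cell(7,8) ac: {B}
  cell(8,9) cc: {A,C}
  cell(9,10) cc: {A,C}
  cell(0,2) ccc: {S}
  cell(1,3) cca: {X3}  orig:{}
  cell(2,4) caa: {S}
  cell(3,5) aac: {A,C}
  cell(4,6) aca: ∅
  cell(5,7) caa: {S}
  cell(6,8) aac: {A,C}
  cell(7,9) acc: ∅
  cell(8,10) ccc: {S}
  cell(0,3) ccca: {S}
  cell(1,4) ccaa: {A,C}
  cell(2,5) caac: {S}
  cell(3,6) aaca: {X3}  orig:{}
  cell(4,7) acaa: ∅
  cell(5,8) caac: {S}
  cell(6,9) aacc: {A,C}
  cell(7,10) accc: ∅
  cell(0,4) cccaa: {S}
  cell(1,5) ccaac: {A,C}
  cell(2,6) caaca: {S}
  cell(3,7) aacaa: {A,C}
  cell(4,8) acaac: ∅
  cell(5,9) caacc: {S}
  cell(6,10) aaccc: {A,C}
  cell(0,5) cccaac: {S}
  cell(1,6) ccaaca: {X3}  orig:{}
  cell(2,7) caacaa: {S}
  cell(3,8) aacaac: {A,C}
  cell(4,9) acaacc: ∅
  cell(5,10) caaccc: {S}
  cell(0,6) cccaaca: {S}
  cell(1,7) ccaacaa: {A,C}
  cell(2,8) caacaac: {S}
  cell(3,9) aacaacc: {A,C}
  cell(4,10) acaaccc: ∅
  cell(0,7) cccaacaa: {S}
  cell(1,8) ccaacaac: {A,C}
  cell(2,9) caacaacc: {S}
  cell(3,10) aacaaccc: {A,C}
  cell(0,8) cccaacaac: {S}
  cell(1,9) ccaacaacc: {A,C}
  cell(2,10) caacaaccc: {S}
  cell(0,9) cccaacaacc: {S}
  cell(1,10) ccaacaaccc: {A,C}
  cell(0,10) cccaacaaccc: {S}

Original NTs in T[0,10] deriving "cccaacaaccc": ["S"]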